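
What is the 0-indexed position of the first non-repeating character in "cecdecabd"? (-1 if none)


Input: cecdecabd
Character frequencies:
  'a': 1
  'b': 1
  'c': 3
  'd': 2
  'e': 2
Scanning left to right for freq == 1:
  Position 0 ('c'): freq=3, skip
  Position 1 ('e'): freq=2, skip
  Position 2 ('c'): freq=3, skip
  Position 3 ('d'): freq=2, skip
  Position 4 ('e'): freq=2, skip
  Position 5 ('c'): freq=3, skip
  Position 6 ('a'): unique! => answer = 6

6


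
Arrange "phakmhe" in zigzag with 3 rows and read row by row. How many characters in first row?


Zigzag "phakmhe" into 3 rows:
Placing characters:
  'p' => row 0
  'h' => row 1
  'a' => row 2
  'k' => row 1
  'm' => row 0
  'h' => row 1
  'e' => row 2
Rows:
  Row 0: "pm"
  Row 1: "hkh"
  Row 2: "ae"
First row length: 2

2


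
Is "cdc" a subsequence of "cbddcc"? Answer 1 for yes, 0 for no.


Check if "cdc" is a subsequence of "cbddcc"
Greedy scan:
  Position 0 ('c'): matches sub[0] = 'c'
  Position 1 ('b'): no match needed
  Position 2 ('d'): matches sub[1] = 'd'
  Position 3 ('d'): no match needed
  Position 4 ('c'): matches sub[2] = 'c'
  Position 5 ('c'): no match needed
All 3 characters matched => is a subsequence

1


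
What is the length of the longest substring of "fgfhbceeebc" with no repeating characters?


Input: "fgfhbceeebc"
Sliding window (track last position of each char):
  Position 0 ('f'): window [0,0] length 1 -- new best
  Position 1 ('g'): window [0,1] length 2 -- new best
  Position 2 ('f'): repeat (last at 0), move window start to 1
  Position 2 ('f'): window [1,2] length 2
  Position 3 ('h'): window [1,3] length 3 -- new best
  Position 4 ('b'): window [1,4] length 4 -- new best
  Position 5 ('c'): window [1,5] length 5 -- new best
  Position 6 ('e'): window [1,6] length 6 -- new best
  Position 7 ('e'): repeat (last at 6), move window start to 7
  Position 7 ('e'): window [7,7] length 1
  Position 8 ('e'): repeat (last at 7), move window start to 8
  Position 8 ('e'): window [8,8] length 1
  Position 9 ('b'): window [8,9] length 2
  Position 10 ('c'): window [8,10] length 3
Longest substring with no repeats: "gfhbce" with length 6

6


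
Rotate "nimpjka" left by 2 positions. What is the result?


Input: "nimpjka", rotate left by 2
First 2 characters: "ni"
Remaining characters: "mpjka"
Concatenate remaining + first: "mpjka" + "ni" = "mpjkani"

mpjkani


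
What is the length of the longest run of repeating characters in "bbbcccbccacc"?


Input: "bbbcccbccacc"
Scanning for longest run:
  Position 1 ('b'): continues run of 'b', length=2
  Position 2 ('b'): continues run of 'b', length=3
  Position 3 ('c'): new char, reset run to 1
  Position 4 ('c'): continues run of 'c', length=2
  Position 5 ('c'): continues run of 'c', length=3
  Position 6 ('b'): new char, reset run to 1
  Position 7 ('c'): new char, reset run to 1
  Position 8 ('c'): continues run of 'c', length=2
  Position 9 ('a'): new char, reset run to 1
  Position 10 ('c'): new char, reset run to 1
  Position 11 ('c'): continues run of 'c', length=2
Longest run: 'b' with length 3

3


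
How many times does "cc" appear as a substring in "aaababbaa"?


Searching for "cc" in "aaababbaa"
Scanning each position:
  Position 0: "aa" => no
  Position 1: "aa" => no
  Position 2: "ab" => no
  Position 3: "ba" => no
  Position 4: "ab" => no
  Position 5: "bb" => no
  Position 6: "ba" => no
  Position 7: "aa" => no
Total occurrences: 0

0


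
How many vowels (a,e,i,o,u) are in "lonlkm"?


Input: lonlkm
Checking each character:
  'l' at position 0: consonant
  'o' at position 1: vowel (running total: 1)
  'n' at position 2: consonant
  'l' at position 3: consonant
  'k' at position 4: consonant
  'm' at position 5: consonant
Total vowels: 1

1


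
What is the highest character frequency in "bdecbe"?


Input: bdecbe
Character counts:
  'b': 2
  'c': 1
  'd': 1
  'e': 2
Maximum frequency: 2

2


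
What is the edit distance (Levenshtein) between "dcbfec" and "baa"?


Computing edit distance: "dcbfec" -> "baa"
DP table:
           b    a    a
      0    1    2    3
  d   1    1    2    3
  c   2    2    2    3
  b   3    2    3    3
  f   4    3    3    4
  e   5    4    4    4
  c   6    5    5    5
Edit distance = dp[6][3] = 5

5


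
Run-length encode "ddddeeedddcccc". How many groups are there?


Input: ddddeeedddcccc
Scanning for consecutive runs:
  Group 1: 'd' x 4 (positions 0-3)
  Group 2: 'e' x 3 (positions 4-6)
  Group 3: 'd' x 3 (positions 7-9)
  Group 4: 'c' x 4 (positions 10-13)
Total groups: 4

4


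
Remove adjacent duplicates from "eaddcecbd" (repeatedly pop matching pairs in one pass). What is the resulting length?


Input: eaddcecbd
Stack-based adjacent duplicate removal:
  Read 'e': push. Stack: e
  Read 'a': push. Stack: ea
  Read 'd': push. Stack: ead
  Read 'd': matches stack top 'd' => pop. Stack: ea
  Read 'c': push. Stack: eac
  Read 'e': push. Stack: eace
  Read 'c': push. Stack: eacec
  Read 'b': push. Stack: eacecb
  Read 'd': push. Stack: eacecbd
Final stack: "eacecbd" (length 7)

7


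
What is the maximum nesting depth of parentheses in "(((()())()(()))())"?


Input: "(((()())()(()))())"
Tracking depth:
  Position 0 '(': depth becomes 1
  Position 1 '(': depth becomes 2
  Position 2 '(': depth becomes 3
  Position 3 '(': depth becomes 4
  Position 4 ')': depth becomes 3
  Position 5 '(': depth becomes 4
  Position 6 ')': depth becomes 3
  Position 7 ')': depth becomes 2
  Position 8 '(': depth becomes 3
  Position 9 ')': depth becomes 2
  Position 10 '(': depth becomes 3
  Position 11 '(': depth becomes 4
  Position 12 ')': depth becomes 3
  Position 13 ')': depth becomes 2
  Position 14 ')': depth becomes 1
  Position 15 '(': depth becomes 2
  Position 16 ')': depth becomes 1
  Position 17 ')': depth becomes 0
Maximum depth reached: 4

4


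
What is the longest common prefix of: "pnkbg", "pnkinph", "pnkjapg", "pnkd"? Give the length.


Words: pnkbg, pnkinph, pnkjapg, pnkd
  Position 0: all 'p' => match
  Position 1: all 'n' => match
  Position 2: all 'k' => match
  Position 3: ('b', 'i', 'j', 'd') => mismatch, stop
LCP = "pnk" (length 3)

3


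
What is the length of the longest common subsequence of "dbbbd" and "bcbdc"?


LCS of "dbbbd" and "bcbdc"
DP table:
           b    c    b    d    c
      0    0    0    0    0    0
  d   0    0    0    0    1    1
  b   0    1    1    1    1    1
  b   0    1    1    2    2    2
  b   0    1    1    2    2    2
  d   0    1    1    2    3    3
LCS length = dp[5][5] = 3

3


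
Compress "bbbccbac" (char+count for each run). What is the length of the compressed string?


Input: bbbccbac
Runs:
  'b' x 3 => "b3"
  'c' x 2 => "c2"
  'b' x 1 => "b1"
  'a' x 1 => "a1"
  'c' x 1 => "c1"
Compressed: "b3c2b1a1c1"
Compressed length: 10

10


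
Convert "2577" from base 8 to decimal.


Input: "2577" in base 8
Positional expansion:
  Digit '2' (value 2) x 8^3 = 1024
  Digit '5' (value 5) x 8^2 = 320
  Digit '7' (value 7) x 8^1 = 56
  Digit '7' (value 7) x 8^0 = 7
Sum = 1407

1407


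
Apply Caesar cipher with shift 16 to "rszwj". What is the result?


Caesar cipher: shift "rszwj" by 16
  'r' (pos 17) + 16 = pos 7 = 'h'
  's' (pos 18) + 16 = pos 8 = 'i'
  'z' (pos 25) + 16 = pos 15 = 'p'
  'w' (pos 22) + 16 = pos 12 = 'm'
  'j' (pos 9) + 16 = pos 25 = 'z'
Result: hipmz

hipmz


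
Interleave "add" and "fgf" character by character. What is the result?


Interleaving "add" and "fgf":
  Position 0: 'a' from first, 'f' from second => "af"
  Position 1: 'd' from first, 'g' from second => "dg"
  Position 2: 'd' from first, 'f' from second => "df"
Result: afdgdf

afdgdf


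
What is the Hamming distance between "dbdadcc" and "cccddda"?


Comparing "dbdadcc" and "cccddda" position by position:
  Position 0: 'd' vs 'c' => differ
  Position 1: 'b' vs 'c' => differ
  Position 2: 'd' vs 'c' => differ
  Position 3: 'a' vs 'd' => differ
  Position 4: 'd' vs 'd' => same
  Position 5: 'c' vs 'd' => differ
  Position 6: 'c' vs 'a' => differ
Total differences (Hamming distance): 6

6


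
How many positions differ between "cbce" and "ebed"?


Comparing "cbce" and "ebed" position by position:
  Position 0: 'c' vs 'e' => DIFFER
  Position 1: 'b' vs 'b' => same
  Position 2: 'c' vs 'e' => DIFFER
  Position 3: 'e' vs 'd' => DIFFER
Positions that differ: 3

3


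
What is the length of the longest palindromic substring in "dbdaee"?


Input: "dbdaee"
Checking substrings for palindromes:
  [0:3] "dbd" (len 3) => palindrome
  [4:6] "ee" (len 2) => palindrome
Longest palindromic substring: "dbd" with length 3

3


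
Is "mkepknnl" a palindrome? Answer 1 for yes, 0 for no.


Input: mkepknnl
Reversed: lnnkpekm
  Compare pos 0 ('m') with pos 7 ('l'): MISMATCH
  Compare pos 1 ('k') with pos 6 ('n'): MISMATCH
  Compare pos 2 ('e') with pos 5 ('n'): MISMATCH
  Compare pos 3 ('p') with pos 4 ('k'): MISMATCH
Result: not a palindrome

0


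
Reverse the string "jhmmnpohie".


Input: jhmmnpohie
Reading characters right to left:
  Position 9: 'e'
  Position 8: 'i'
  Position 7: 'h'
  Position 6: 'o'
  Position 5: 'p'
  Position 4: 'n'
  Position 3: 'm'
  Position 2: 'm'
  Position 1: 'h'
  Position 0: 'j'
Reversed: eihopnmmhj

eihopnmmhj


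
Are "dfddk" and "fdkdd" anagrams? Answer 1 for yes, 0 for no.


Strings: "dfddk", "fdkdd"
Sorted first:  dddfk
Sorted second: dddfk
Sorted forms match => anagrams

1


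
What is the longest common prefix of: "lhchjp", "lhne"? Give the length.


Words: lhchjp, lhne
  Position 0: all 'l' => match
  Position 1: all 'h' => match
  Position 2: ('c', 'n') => mismatch, stop
LCP = "lh" (length 2)

2


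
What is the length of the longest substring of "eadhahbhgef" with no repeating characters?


Input: "eadhahbhgef"
Sliding window (track last position of each char):
  Position 0 ('e'): window [0,0] length 1 -- new best
  Position 1 ('a'): window [0,1] length 2 -- new best
  Position 2 ('d'): window [0,2] length 3 -- new best
  Position 3 ('h'): window [0,3] length 4 -- new best
  Position 4 ('a'): repeat (last at 1), move window start to 2
  Position 4 ('a'): window [2,4] length 3
  Position 5 ('h'): repeat (last at 3), move window start to 4
  Position 5 ('h'): window [4,5] length 2
  Position 6 ('b'): window [4,6] length 3
  Position 7 ('h'): repeat (last at 5), move window start to 6
  Position 7 ('h'): window [6,7] length 2
  Position 8 ('g'): window [6,8] length 3
  Position 9 ('e'): window [6,9] length 4
  Position 10 ('f'): window [6,10] length 5 -- new best
Longest substring with no repeats: "bhgef" with length 5

5


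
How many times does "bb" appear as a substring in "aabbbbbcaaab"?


Searching for "bb" in "aabbbbbcaaab"
Scanning each position:
  Position 0: "aa" => no
  Position 1: "ab" => no
  Position 2: "bb" => MATCH
  Position 3: "bb" => MATCH
  Position 4: "bb" => MATCH
  Position 5: "bb" => MATCH
  Position 6: "bc" => no
  Position 7: "ca" => no
  Position 8: "aa" => no
  Position 9: "aa" => no
  Position 10: "ab" => no
Total occurrences: 4

4


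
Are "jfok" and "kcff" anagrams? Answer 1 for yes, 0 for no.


Strings: "jfok", "kcff"
Sorted first:  fjko
Sorted second: cffk
Differ at position 0: 'f' vs 'c' => not anagrams

0


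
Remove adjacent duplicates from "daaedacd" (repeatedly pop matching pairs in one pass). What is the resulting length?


Input: daaedacd
Stack-based adjacent duplicate removal:
  Read 'd': push. Stack: d
  Read 'a': push. Stack: da
  Read 'a': matches stack top 'a' => pop. Stack: d
  Read 'e': push. Stack: de
  Read 'd': push. Stack: ded
  Read 'a': push. Stack: deda
  Read 'c': push. Stack: dedac
  Read 'd': push. Stack: dedacd
Final stack: "dedacd" (length 6)

6


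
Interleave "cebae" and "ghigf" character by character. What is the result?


Interleaving "cebae" and "ghigf":
  Position 0: 'c' from first, 'g' from second => "cg"
  Position 1: 'e' from first, 'h' from second => "eh"
  Position 2: 'b' from first, 'i' from second => "bi"
  Position 3: 'a' from first, 'g' from second => "ag"
  Position 4: 'e' from first, 'f' from second => "ef"
Result: cgehbiagef

cgehbiagef


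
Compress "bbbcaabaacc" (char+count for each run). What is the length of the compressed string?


Input: bbbcaabaacc
Runs:
  'b' x 3 => "b3"
  'c' x 1 => "c1"
  'a' x 2 => "a2"
  'b' x 1 => "b1"
  'a' x 2 => "a2"
  'c' x 2 => "c2"
Compressed: "b3c1a2b1a2c2"
Compressed length: 12

12


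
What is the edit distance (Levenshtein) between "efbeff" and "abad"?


Computing edit distance: "efbeff" -> "abad"
DP table:
           a    b    a    d
      0    1    2    3    4
  e   1    1    2    3    4
  f   2    2    2    3    4
  b   3    3    2    3    4
  e   4    4    3    3    4
  f   5    5    4    4    4
  f   6    6    5    5    5
Edit distance = dp[6][4] = 5

5


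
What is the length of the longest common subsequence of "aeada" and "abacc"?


LCS of "aeada" and "abacc"
DP table:
           a    b    a    c    c
      0    0    0    0    0    0
  a   0    1    1    1    1    1
  e   0    1    1    1    1    1
  a   0    1    1    2    2    2
  d   0    1    1    2    2    2
  a   0    1    1    2    2    2
LCS length = dp[5][5] = 2

2


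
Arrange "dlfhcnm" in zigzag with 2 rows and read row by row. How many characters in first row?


Zigzag "dlfhcnm" into 2 rows:
Placing characters:
  'd' => row 0
  'l' => row 1
  'f' => row 0
  'h' => row 1
  'c' => row 0
  'n' => row 1
  'm' => row 0
Rows:
  Row 0: "dfcm"
  Row 1: "lhn"
First row length: 4

4


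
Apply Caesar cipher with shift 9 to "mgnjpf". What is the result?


Caesar cipher: shift "mgnjpf" by 9
  'm' (pos 12) + 9 = pos 21 = 'v'
  'g' (pos 6) + 9 = pos 15 = 'p'
  'n' (pos 13) + 9 = pos 22 = 'w'
  'j' (pos 9) + 9 = pos 18 = 's'
  'p' (pos 15) + 9 = pos 24 = 'y'
  'f' (pos 5) + 9 = pos 14 = 'o'
Result: vpwsyo

vpwsyo


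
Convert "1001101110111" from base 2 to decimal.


Input: "1001101110111" in base 2
Positional expansion:
  Digit '1' (value 1) x 2^12 = 4096
  Digit '0' (value 0) x 2^11 = 0
  Digit '0' (value 0) x 2^10 = 0
  Digit '1' (value 1) x 2^9 = 512
  Digit '1' (value 1) x 2^8 = 256
  Digit '0' (value 0) x 2^7 = 0
  Digit '1' (value 1) x 2^6 = 64
  Digit '1' (value 1) x 2^5 = 32
  Digit '1' (value 1) x 2^4 = 16
  Digit '0' (value 0) x 2^3 = 0
  Digit '1' (value 1) x 2^2 = 4
  Digit '1' (value 1) x 2^1 = 2
  Digit '1' (value 1) x 2^0 = 1
Sum = 4983

4983


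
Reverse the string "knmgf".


Input: knmgf
Reading characters right to left:
  Position 4: 'f'
  Position 3: 'g'
  Position 2: 'm'
  Position 1: 'n'
  Position 0: 'k'
Reversed: fgmnk

fgmnk


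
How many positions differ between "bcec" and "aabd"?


Comparing "bcec" and "aabd" position by position:
  Position 0: 'b' vs 'a' => DIFFER
  Position 1: 'c' vs 'a' => DIFFER
  Position 2: 'e' vs 'b' => DIFFER
  Position 3: 'c' vs 'd' => DIFFER
Positions that differ: 4

4


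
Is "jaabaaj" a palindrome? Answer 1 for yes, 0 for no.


Input: jaabaaj
Reversed: jaabaaj
  Compare pos 0 ('j') with pos 6 ('j'): match
  Compare pos 1 ('a') with pos 5 ('a'): match
  Compare pos 2 ('a') with pos 4 ('a'): match
Result: palindrome

1


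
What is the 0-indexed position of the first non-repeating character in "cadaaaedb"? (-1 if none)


Input: cadaaaedb
Character frequencies:
  'a': 4
  'b': 1
  'c': 1
  'd': 2
  'e': 1
Scanning left to right for freq == 1:
  Position 0 ('c'): unique! => answer = 0

0


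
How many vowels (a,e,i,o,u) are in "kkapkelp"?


Input: kkapkelp
Checking each character:
  'k' at position 0: consonant
  'k' at position 1: consonant
  'a' at position 2: vowel (running total: 1)
  'p' at position 3: consonant
  'k' at position 4: consonant
  'e' at position 5: vowel (running total: 2)
  'l' at position 6: consonant
  'p' at position 7: consonant
Total vowels: 2

2


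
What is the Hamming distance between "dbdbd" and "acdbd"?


Comparing "dbdbd" and "acdbd" position by position:
  Position 0: 'd' vs 'a' => differ
  Position 1: 'b' vs 'c' => differ
  Position 2: 'd' vs 'd' => same
  Position 3: 'b' vs 'b' => same
  Position 4: 'd' vs 'd' => same
Total differences (Hamming distance): 2

2


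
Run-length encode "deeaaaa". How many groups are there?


Input: deeaaaa
Scanning for consecutive runs:
  Group 1: 'd' x 1 (positions 0-0)
  Group 2: 'e' x 2 (positions 1-2)
  Group 3: 'a' x 4 (positions 3-6)
Total groups: 3

3


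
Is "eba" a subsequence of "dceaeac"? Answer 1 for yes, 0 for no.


Check if "eba" is a subsequence of "dceaeac"
Greedy scan:
  Position 0 ('d'): no match needed
  Position 1 ('c'): no match needed
  Position 2 ('e'): matches sub[0] = 'e'
  Position 3 ('a'): no match needed
  Position 4 ('e'): no match needed
  Position 5 ('a'): no match needed
  Position 6 ('c'): no match needed
Only matched 1/3 characters => not a subsequence

0


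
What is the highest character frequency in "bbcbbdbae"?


Input: bbcbbdbae
Character counts:
  'a': 1
  'b': 5
  'c': 1
  'd': 1
  'e': 1
Maximum frequency: 5

5


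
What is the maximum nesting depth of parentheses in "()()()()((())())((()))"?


Input: "()()()()((())())((()))"
Tracking depth:
  Position 0 '(': depth becomes 1
  Position 1 ')': depth becomes 0
  Position 2 '(': depth becomes 1
  Position 3 ')': depth becomes 0
  Position 4 '(': depth becomes 1
  Position 5 ')': depth becomes 0
  Position 6 '(': depth becomes 1
  Position 7 ')': depth becomes 0
  Position 8 '(': depth becomes 1
  Position 9 '(': depth becomes 2
  Position 10 '(': depth becomes 3
  Position 11 ')': depth becomes 2
  Position 12 ')': depth becomes 1
  Position 13 '(': depth becomes 2
  Position 14 ')': depth becomes 1
  Position 15 ')': depth becomes 0
  Position 16 '(': depth becomes 1
  Position 17 '(': depth becomes 2
  Position 18 '(': depth becomes 3
  Position 19 ')': depth becomes 2
  Position 20 ')': depth becomes 1
  Position 21 ')': depth becomes 0
Maximum depth reached: 3

3


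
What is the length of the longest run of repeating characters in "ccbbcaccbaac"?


Input: "ccbbcaccbaac"
Scanning for longest run:
  Position 1 ('c'): continues run of 'c', length=2
  Position 2 ('b'): new char, reset run to 1
  Position 3 ('b'): continues run of 'b', length=2
  Position 4 ('c'): new char, reset run to 1
  Position 5 ('a'): new char, reset run to 1
  Position 6 ('c'): new char, reset run to 1
  Position 7 ('c'): continues run of 'c', length=2
  Position 8 ('b'): new char, reset run to 1
  Position 9 ('a'): new char, reset run to 1
  Position 10 ('a'): continues run of 'a', length=2
  Position 11 ('c'): new char, reset run to 1
Longest run: 'c' with length 2

2


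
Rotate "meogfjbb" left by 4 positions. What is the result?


Input: "meogfjbb", rotate left by 4
First 4 characters: "meog"
Remaining characters: "fjbb"
Concatenate remaining + first: "fjbb" + "meog" = "fjbbmeog"

fjbbmeog


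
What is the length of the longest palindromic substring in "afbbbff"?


Input: "afbbbff"
Checking substrings for palindromes:
  [1:6] "fbbbf" (len 5) => palindrome
  [2:5] "bbb" (len 3) => palindrome
  [2:4] "bb" (len 2) => palindrome
  [3:5] "bb" (len 2) => palindrome
  [5:7] "ff" (len 2) => palindrome
Longest palindromic substring: "fbbbf" with length 5

5


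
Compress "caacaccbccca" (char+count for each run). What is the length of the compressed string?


Input: caacaccbccca
Runs:
  'c' x 1 => "c1"
  'a' x 2 => "a2"
  'c' x 1 => "c1"
  'a' x 1 => "a1"
  'c' x 2 => "c2"
  'b' x 1 => "b1"
  'c' x 3 => "c3"
  'a' x 1 => "a1"
Compressed: "c1a2c1a1c2b1c3a1"
Compressed length: 16

16


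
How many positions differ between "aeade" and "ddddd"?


Comparing "aeade" and "ddddd" position by position:
  Position 0: 'a' vs 'd' => DIFFER
  Position 1: 'e' vs 'd' => DIFFER
  Position 2: 'a' vs 'd' => DIFFER
  Position 3: 'd' vs 'd' => same
  Position 4: 'e' vs 'd' => DIFFER
Positions that differ: 4

4


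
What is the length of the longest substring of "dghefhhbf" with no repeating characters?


Input: "dghefhhbf"
Sliding window (track last position of each char):
  Position 0 ('d'): window [0,0] length 1 -- new best
  Position 1 ('g'): window [0,1] length 2 -- new best
  Position 2 ('h'): window [0,2] length 3 -- new best
  Position 3 ('e'): window [0,3] length 4 -- new best
  Position 4 ('f'): window [0,4] length 5 -- new best
  Position 5 ('h'): repeat (last at 2), move window start to 3
  Position 5 ('h'): window [3,5] length 3
  Position 6 ('h'): repeat (last at 5), move window start to 6
  Position 6 ('h'): window [6,6] length 1
  Position 7 ('b'): window [6,7] length 2
  Position 8 ('f'): window [6,8] length 3
Longest substring with no repeats: "dghef" with length 5

5


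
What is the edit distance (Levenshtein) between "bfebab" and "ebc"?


Computing edit distance: "bfebab" -> "ebc"
DP table:
           e    b    c
      0    1    2    3
  b   1    1    1    2
  f   2    2    2    2
  e   3    2    3    3
  b   4    3    2    3
  a   5    4    3    3
  b   6    5    4    4
Edit distance = dp[6][3] = 4

4


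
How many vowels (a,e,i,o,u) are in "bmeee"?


Input: bmeee
Checking each character:
  'b' at position 0: consonant
  'm' at position 1: consonant
  'e' at position 2: vowel (running total: 1)
  'e' at position 3: vowel (running total: 2)
  'e' at position 4: vowel (running total: 3)
Total vowels: 3

3


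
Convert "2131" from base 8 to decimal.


Input: "2131" in base 8
Positional expansion:
  Digit '2' (value 2) x 8^3 = 1024
  Digit '1' (value 1) x 8^2 = 64
  Digit '3' (value 3) x 8^1 = 24
  Digit '1' (value 1) x 8^0 = 1
Sum = 1113

1113


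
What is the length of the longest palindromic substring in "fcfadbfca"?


Input: "fcfadbfca"
Checking substrings for palindromes:
  [0:3] "fcf" (len 3) => palindrome
Longest palindromic substring: "fcf" with length 3

3


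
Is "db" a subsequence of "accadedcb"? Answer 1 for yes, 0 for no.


Check if "db" is a subsequence of "accadedcb"
Greedy scan:
  Position 0 ('a'): no match needed
  Position 1 ('c'): no match needed
  Position 2 ('c'): no match needed
  Position 3 ('a'): no match needed
  Position 4 ('d'): matches sub[0] = 'd'
  Position 5 ('e'): no match needed
  Position 6 ('d'): no match needed
  Position 7 ('c'): no match needed
  Position 8 ('b'): matches sub[1] = 'b'
All 2 characters matched => is a subsequence

1


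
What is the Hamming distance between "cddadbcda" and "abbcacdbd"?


Comparing "cddadbcda" and "abbcacdbd" position by position:
  Position 0: 'c' vs 'a' => differ
  Position 1: 'd' vs 'b' => differ
  Position 2: 'd' vs 'b' => differ
  Position 3: 'a' vs 'c' => differ
  Position 4: 'd' vs 'a' => differ
  Position 5: 'b' vs 'c' => differ
  Position 6: 'c' vs 'd' => differ
  Position 7: 'd' vs 'b' => differ
  Position 8: 'a' vs 'd' => differ
Total differences (Hamming distance): 9

9


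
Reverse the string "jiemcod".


Input: jiemcod
Reading characters right to left:
  Position 6: 'd'
  Position 5: 'o'
  Position 4: 'c'
  Position 3: 'm'
  Position 2: 'e'
  Position 1: 'i'
  Position 0: 'j'
Reversed: docmeij

docmeij


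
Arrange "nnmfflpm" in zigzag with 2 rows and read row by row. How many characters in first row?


Zigzag "nnmfflpm" into 2 rows:
Placing characters:
  'n' => row 0
  'n' => row 1
  'm' => row 0
  'f' => row 1
  'f' => row 0
  'l' => row 1
  'p' => row 0
  'm' => row 1
Rows:
  Row 0: "nmfp"
  Row 1: "nflm"
First row length: 4

4


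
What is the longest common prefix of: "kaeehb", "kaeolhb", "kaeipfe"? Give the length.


Words: kaeehb, kaeolhb, kaeipfe
  Position 0: all 'k' => match
  Position 1: all 'a' => match
  Position 2: all 'e' => match
  Position 3: ('e', 'o', 'i') => mismatch, stop
LCP = "kae" (length 3)

3


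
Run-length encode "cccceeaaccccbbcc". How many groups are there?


Input: cccceeaaccccbbcc
Scanning for consecutive runs:
  Group 1: 'c' x 4 (positions 0-3)
  Group 2: 'e' x 2 (positions 4-5)
  Group 3: 'a' x 2 (positions 6-7)
  Group 4: 'c' x 4 (positions 8-11)
  Group 5: 'b' x 2 (positions 12-13)
  Group 6: 'c' x 2 (positions 14-15)
Total groups: 6

6


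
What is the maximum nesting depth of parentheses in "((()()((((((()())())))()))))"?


Input: "((()()((((((()())())))()))))"
Tracking depth:
  Position 0 '(': depth becomes 1
  Position 1 '(': depth becomes 2
  Position 2 '(': depth becomes 3
  Position 3 ')': depth becomes 2
  Position 4 '(': depth becomes 3
  Position 5 ')': depth becomes 2
  Position 6 '(': depth becomes 3
  Position 7 '(': depth becomes 4
  Position 8 '(': depth becomes 5
  Position 9 '(': depth becomes 6
  Position 10 '(': depth becomes 7
  Position 11 '(': depth becomes 8
  Position 12 '(': depth becomes 9
  Position 13 ')': depth becomes 8
  Position 14 '(': depth becomes 9
  Position 15 ')': depth becomes 8
  Position 16 ')': depth becomes 7
  Position 17 '(': depth becomes 8
  Position 18 ')': depth becomes 7
  Position 19 ')': depth becomes 6
  Position 20 ')': depth becomes 5
  Position 21 ')': depth becomes 4
  Position 22 '(': depth becomes 5
  Position 23 ')': depth becomes 4
  Position 24 ')': depth becomes 3
  Position 25 ')': depth becomes 2
  Position 26 ')': depth becomes 1
  Position 27 ')': depth becomes 0
Maximum depth reached: 9

9


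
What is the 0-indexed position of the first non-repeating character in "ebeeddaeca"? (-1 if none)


Input: ebeeddaeca
Character frequencies:
  'a': 2
  'b': 1
  'c': 1
  'd': 2
  'e': 4
Scanning left to right for freq == 1:
  Position 0 ('e'): freq=4, skip
  Position 1 ('b'): unique! => answer = 1

1


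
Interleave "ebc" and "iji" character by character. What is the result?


Interleaving "ebc" and "iji":
  Position 0: 'e' from first, 'i' from second => "ei"
  Position 1: 'b' from first, 'j' from second => "bj"
  Position 2: 'c' from first, 'i' from second => "ci"
Result: eibjci

eibjci


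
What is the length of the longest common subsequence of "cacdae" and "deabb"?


LCS of "cacdae" and "deabb"
DP table:
           d    e    a    b    b
      0    0    0    0    0    0
  c   0    0    0    0    0    0
  a   0    0    0    1    1    1
  c   0    0    0    1    1    1
  d   0    1    1    1    1    1
  a   0    1    1    2    2    2
  e   0    1    2    2    2    2
LCS length = dp[6][5] = 2

2


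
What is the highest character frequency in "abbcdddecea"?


Input: abbcdddecea
Character counts:
  'a': 2
  'b': 2
  'c': 2
  'd': 3
  'e': 2
Maximum frequency: 3

3


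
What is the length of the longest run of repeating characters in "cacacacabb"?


Input: "cacacacabb"
Scanning for longest run:
  Position 1 ('a'): new char, reset run to 1
  Position 2 ('c'): new char, reset run to 1
  Position 3 ('a'): new char, reset run to 1
  Position 4 ('c'): new char, reset run to 1
  Position 5 ('a'): new char, reset run to 1
  Position 6 ('c'): new char, reset run to 1
  Position 7 ('a'): new char, reset run to 1
  Position 8 ('b'): new char, reset run to 1
  Position 9 ('b'): continues run of 'b', length=2
Longest run: 'b' with length 2

2


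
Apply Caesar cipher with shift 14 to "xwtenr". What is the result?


Caesar cipher: shift "xwtenr" by 14
  'x' (pos 23) + 14 = pos 11 = 'l'
  'w' (pos 22) + 14 = pos 10 = 'k'
  't' (pos 19) + 14 = pos 7 = 'h'
  'e' (pos 4) + 14 = pos 18 = 's'
  'n' (pos 13) + 14 = pos 1 = 'b'
  'r' (pos 17) + 14 = pos 5 = 'f'
Result: lkhsbf

lkhsbf


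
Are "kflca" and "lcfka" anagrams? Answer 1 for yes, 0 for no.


Strings: "kflca", "lcfka"
Sorted first:  acfkl
Sorted second: acfkl
Sorted forms match => anagrams

1


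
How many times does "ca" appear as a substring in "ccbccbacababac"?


Searching for "ca" in "ccbccbacababac"
Scanning each position:
  Position 0: "cc" => no
  Position 1: "cb" => no
  Position 2: "bc" => no
  Position 3: "cc" => no
  Position 4: "cb" => no
  Position 5: "ba" => no
  Position 6: "ac" => no
  Position 7: "ca" => MATCH
  Position 8: "ab" => no
  Position 9: "ba" => no
  Position 10: "ab" => no
  Position 11: "ba" => no
  Position 12: "ac" => no
Total occurrences: 1

1


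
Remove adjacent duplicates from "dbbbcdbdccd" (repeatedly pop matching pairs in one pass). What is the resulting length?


Input: dbbbcdbdccd
Stack-based adjacent duplicate removal:
  Read 'd': push. Stack: d
  Read 'b': push. Stack: db
  Read 'b': matches stack top 'b' => pop. Stack: d
  Read 'b': push. Stack: db
  Read 'c': push. Stack: dbc
  Read 'd': push. Stack: dbcd
  Read 'b': push. Stack: dbcdb
  Read 'd': push. Stack: dbcdbd
  Read 'c': push. Stack: dbcdbdc
  Read 'c': matches stack top 'c' => pop. Stack: dbcdbd
  Read 'd': matches stack top 'd' => pop. Stack: dbcdb
Final stack: "dbcdb" (length 5)

5


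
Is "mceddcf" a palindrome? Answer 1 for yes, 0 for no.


Input: mceddcf
Reversed: fcddecm
  Compare pos 0 ('m') with pos 6 ('f'): MISMATCH
  Compare pos 1 ('c') with pos 5 ('c'): match
  Compare pos 2 ('e') with pos 4 ('d'): MISMATCH
Result: not a palindrome

0


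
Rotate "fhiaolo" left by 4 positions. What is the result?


Input: "fhiaolo", rotate left by 4
First 4 characters: "fhia"
Remaining characters: "olo"
Concatenate remaining + first: "olo" + "fhia" = "olofhia"

olofhia


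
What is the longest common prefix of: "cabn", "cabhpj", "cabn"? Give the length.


Words: cabn, cabhpj, cabn
  Position 0: all 'c' => match
  Position 1: all 'a' => match
  Position 2: all 'b' => match
  Position 3: ('n', 'h', 'n') => mismatch, stop
LCP = "cab" (length 3)

3


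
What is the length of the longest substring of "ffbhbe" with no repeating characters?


Input: "ffbhbe"
Sliding window (track last position of each char):
  Position 0 ('f'): window [0,0] length 1 -- new best
  Position 1 ('f'): repeat (last at 0), move window start to 1
  Position 1 ('f'): window [1,1] length 1
  Position 2 ('b'): window [1,2] length 2 -- new best
  Position 3 ('h'): window [1,3] length 3 -- new best
  Position 4 ('b'): repeat (last at 2), move window start to 3
  Position 4 ('b'): window [3,4] length 2
  Position 5 ('e'): window [3,5] length 3
Longest substring with no repeats: "fbh" with length 3

3


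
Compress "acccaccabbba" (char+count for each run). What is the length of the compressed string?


Input: acccaccabbba
Runs:
  'a' x 1 => "a1"
  'c' x 3 => "c3"
  'a' x 1 => "a1"
  'c' x 2 => "c2"
  'a' x 1 => "a1"
  'b' x 3 => "b3"
  'a' x 1 => "a1"
Compressed: "a1c3a1c2a1b3a1"
Compressed length: 14

14


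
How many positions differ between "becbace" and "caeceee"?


Comparing "becbace" and "caeceee" position by position:
  Position 0: 'b' vs 'c' => DIFFER
  Position 1: 'e' vs 'a' => DIFFER
  Position 2: 'c' vs 'e' => DIFFER
  Position 3: 'b' vs 'c' => DIFFER
  Position 4: 'a' vs 'e' => DIFFER
  Position 5: 'c' vs 'e' => DIFFER
  Position 6: 'e' vs 'e' => same
Positions that differ: 6

6


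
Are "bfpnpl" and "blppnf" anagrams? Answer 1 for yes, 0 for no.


Strings: "bfpnpl", "blppnf"
Sorted first:  bflnpp
Sorted second: bflnpp
Sorted forms match => anagrams

1


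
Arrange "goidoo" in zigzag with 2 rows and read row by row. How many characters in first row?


Zigzag "goidoo" into 2 rows:
Placing characters:
  'g' => row 0
  'o' => row 1
  'i' => row 0
  'd' => row 1
  'o' => row 0
  'o' => row 1
Rows:
  Row 0: "gio"
  Row 1: "odo"
First row length: 3

3


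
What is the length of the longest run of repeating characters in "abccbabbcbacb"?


Input: "abccbabbcbacb"
Scanning for longest run:
  Position 1 ('b'): new char, reset run to 1
  Position 2 ('c'): new char, reset run to 1
  Position 3 ('c'): continues run of 'c', length=2
  Position 4 ('b'): new char, reset run to 1
  Position 5 ('a'): new char, reset run to 1
  Position 6 ('b'): new char, reset run to 1
  Position 7 ('b'): continues run of 'b', length=2
  Position 8 ('c'): new char, reset run to 1
  Position 9 ('b'): new char, reset run to 1
  Position 10 ('a'): new char, reset run to 1
  Position 11 ('c'): new char, reset run to 1
  Position 12 ('b'): new char, reset run to 1
Longest run: 'c' with length 2

2


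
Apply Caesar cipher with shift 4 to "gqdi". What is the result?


Caesar cipher: shift "gqdi" by 4
  'g' (pos 6) + 4 = pos 10 = 'k'
  'q' (pos 16) + 4 = pos 20 = 'u'
  'd' (pos 3) + 4 = pos 7 = 'h'
  'i' (pos 8) + 4 = pos 12 = 'm'
Result: kuhm

kuhm


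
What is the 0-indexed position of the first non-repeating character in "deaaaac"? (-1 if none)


Input: deaaaac
Character frequencies:
  'a': 4
  'c': 1
  'd': 1
  'e': 1
Scanning left to right for freq == 1:
  Position 0 ('d'): unique! => answer = 0

0


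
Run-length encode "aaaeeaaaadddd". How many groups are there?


Input: aaaeeaaaadddd
Scanning for consecutive runs:
  Group 1: 'a' x 3 (positions 0-2)
  Group 2: 'e' x 2 (positions 3-4)
  Group 3: 'a' x 4 (positions 5-8)
  Group 4: 'd' x 4 (positions 9-12)
Total groups: 4

4


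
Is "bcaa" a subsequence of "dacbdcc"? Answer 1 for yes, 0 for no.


Check if "bcaa" is a subsequence of "dacbdcc"
Greedy scan:
  Position 0 ('d'): no match needed
  Position 1 ('a'): no match needed
  Position 2 ('c'): no match needed
  Position 3 ('b'): matches sub[0] = 'b'
  Position 4 ('d'): no match needed
  Position 5 ('c'): matches sub[1] = 'c'
  Position 6 ('c'): no match needed
Only matched 2/4 characters => not a subsequence

0


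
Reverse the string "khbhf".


Input: khbhf
Reading characters right to left:
  Position 4: 'f'
  Position 3: 'h'
  Position 2: 'b'
  Position 1: 'h'
  Position 0: 'k'
Reversed: fhbhk

fhbhk


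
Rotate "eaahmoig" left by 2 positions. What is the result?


Input: "eaahmoig", rotate left by 2
First 2 characters: "ea"
Remaining characters: "ahmoig"
Concatenate remaining + first: "ahmoig" + "ea" = "ahmoigea"

ahmoigea


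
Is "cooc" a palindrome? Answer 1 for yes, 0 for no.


Input: cooc
Reversed: cooc
  Compare pos 0 ('c') with pos 3 ('c'): match
  Compare pos 1 ('o') with pos 2 ('o'): match
Result: palindrome

1


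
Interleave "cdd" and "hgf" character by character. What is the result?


Interleaving "cdd" and "hgf":
  Position 0: 'c' from first, 'h' from second => "ch"
  Position 1: 'd' from first, 'g' from second => "dg"
  Position 2: 'd' from first, 'f' from second => "df"
Result: chdgdf

chdgdf


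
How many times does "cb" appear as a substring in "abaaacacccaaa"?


Searching for "cb" in "abaaacacccaaa"
Scanning each position:
  Position 0: "ab" => no
  Position 1: "ba" => no
  Position 2: "aa" => no
  Position 3: "aa" => no
  Position 4: "ac" => no
  Position 5: "ca" => no
  Position 6: "ac" => no
  Position 7: "cc" => no
  Position 8: "cc" => no
  Position 9: "ca" => no
  Position 10: "aa" => no
  Position 11: "aa" => no
Total occurrences: 0

0


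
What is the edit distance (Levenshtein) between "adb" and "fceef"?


Computing edit distance: "adb" -> "fceef"
DP table:
           f    c    e    e    f
      0    1    2    3    4    5
  a   1    1    2    3    4    5
  d   2    2    2    3    4    5
  b   3    3    3    3    4    5
Edit distance = dp[3][5] = 5

5


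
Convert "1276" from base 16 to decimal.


Input: "1276" in base 16
Positional expansion:
  Digit '1' (value 1) x 16^3 = 4096
  Digit '2' (value 2) x 16^2 = 512
  Digit '7' (value 7) x 16^1 = 112
  Digit '6' (value 6) x 16^0 = 6
Sum = 4726

4726


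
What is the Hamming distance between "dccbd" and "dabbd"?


Comparing "dccbd" and "dabbd" position by position:
  Position 0: 'd' vs 'd' => same
  Position 1: 'c' vs 'a' => differ
  Position 2: 'c' vs 'b' => differ
  Position 3: 'b' vs 'b' => same
  Position 4: 'd' vs 'd' => same
Total differences (Hamming distance): 2

2


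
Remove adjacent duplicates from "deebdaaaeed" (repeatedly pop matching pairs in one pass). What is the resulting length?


Input: deebdaaaeed
Stack-based adjacent duplicate removal:
  Read 'd': push. Stack: d
  Read 'e': push. Stack: de
  Read 'e': matches stack top 'e' => pop. Stack: d
  Read 'b': push. Stack: db
  Read 'd': push. Stack: dbd
  Read 'a': push. Stack: dbda
  Read 'a': matches stack top 'a' => pop. Stack: dbd
  Read 'a': push. Stack: dbda
  Read 'e': push. Stack: dbdae
  Read 'e': matches stack top 'e' => pop. Stack: dbda
  Read 'd': push. Stack: dbdad
Final stack: "dbdad" (length 5)

5


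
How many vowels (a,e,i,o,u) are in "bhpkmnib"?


Input: bhpkmnib
Checking each character:
  'b' at position 0: consonant
  'h' at position 1: consonant
  'p' at position 2: consonant
  'k' at position 3: consonant
  'm' at position 4: consonant
  'n' at position 5: consonant
  'i' at position 6: vowel (running total: 1)
  'b' at position 7: consonant
Total vowels: 1

1


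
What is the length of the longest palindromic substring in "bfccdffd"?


Input: "bfccdffd"
Checking substrings for palindromes:
  [4:8] "dffd" (len 4) => palindrome
  [2:4] "cc" (len 2) => palindrome
  [5:7] "ff" (len 2) => palindrome
Longest palindromic substring: "dffd" with length 4

4


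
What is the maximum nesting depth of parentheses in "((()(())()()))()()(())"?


Input: "((()(())()()))()()(())"
Tracking depth:
  Position 0 '(': depth becomes 1
  Position 1 '(': depth becomes 2
  Position 2 '(': depth becomes 3
  Position 3 ')': depth becomes 2
  Position 4 '(': depth becomes 3
  Position 5 '(': depth becomes 4
  Position 6 ')': depth becomes 3
  Position 7 ')': depth becomes 2
  Position 8 '(': depth becomes 3
  Position 9 ')': depth becomes 2
  Position 10 '(': depth becomes 3
  Position 11 ')': depth becomes 2
  Position 12 ')': depth becomes 1
  Position 13 ')': depth becomes 0
  Position 14 '(': depth becomes 1
  Position 15 ')': depth becomes 0
  Position 16 '(': depth becomes 1
  Position 17 ')': depth becomes 0
  Position 18 '(': depth becomes 1
  Position 19 '(': depth becomes 2
  Position 20 ')': depth becomes 1
  Position 21 ')': depth becomes 0
Maximum depth reached: 4

4


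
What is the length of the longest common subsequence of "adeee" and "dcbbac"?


LCS of "adeee" and "dcbbac"
DP table:
           d    c    b    b    a    c
      0    0    0    0    0    0    0
  a   0    0    0    0    0    1    1
  d   0    1    1    1    1    1    1
  e   0    1    1    1    1    1    1
  e   0    1    1    1    1    1    1
  e   0    1    1    1    1    1    1
LCS length = dp[5][6] = 1

1


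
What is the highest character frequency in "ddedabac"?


Input: ddedabac
Character counts:
  'a': 2
  'b': 1
  'c': 1
  'd': 3
  'e': 1
Maximum frequency: 3

3


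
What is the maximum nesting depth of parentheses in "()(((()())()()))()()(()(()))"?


Input: "()(((()())()()))()()(()(()))"
Tracking depth:
  Position 0 '(': depth becomes 1
  Position 1 ')': depth becomes 0
  Position 2 '(': depth becomes 1
  Position 3 '(': depth becomes 2
  Position 4 '(': depth becomes 3
  Position 5 '(': depth becomes 4
  Position 6 ')': depth becomes 3
  Position 7 '(': depth becomes 4
  Position 8 ')': depth becomes 3
  Position 9 ')': depth becomes 2
  Position 10 '(': depth becomes 3
  Position 11 ')': depth becomes 2
  Position 12 '(': depth becomes 3
  Position 13 ')': depth becomes 2
  Position 14 ')': depth becomes 1
  Position 15 ')': depth becomes 0
  Position 16 '(': depth becomes 1
  Position 17 ')': depth becomes 0
  Position 18 '(': depth becomes 1
  Position 19 ')': depth becomes 0
  Position 20 '(': depth becomes 1
  Position 21 '(': depth becomes 2
  Position 22 ')': depth becomes 1
  Position 23 '(': depth becomes 2
  Position 24 '(': depth becomes 3
  Position 25 ')': depth becomes 2
  Position 26 ')': depth becomes 1
  Position 27 ')': depth becomes 0
Maximum depth reached: 4

4


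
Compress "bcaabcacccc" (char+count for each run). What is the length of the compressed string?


Input: bcaabcacccc
Runs:
  'b' x 1 => "b1"
  'c' x 1 => "c1"
  'a' x 2 => "a2"
  'b' x 1 => "b1"
  'c' x 1 => "c1"
  'a' x 1 => "a1"
  'c' x 4 => "c4"
Compressed: "b1c1a2b1c1a1c4"
Compressed length: 14

14


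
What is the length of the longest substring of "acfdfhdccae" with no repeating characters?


Input: "acfdfhdccae"
Sliding window (track last position of each char):
  Position 0 ('a'): window [0,0] length 1 -- new best
  Position 1 ('c'): window [0,1] length 2 -- new best
  Position 2 ('f'): window [0,2] length 3 -- new best
  Position 3 ('d'): window [0,3] length 4 -- new best
  Position 4 ('f'): repeat (last at 2), move window start to 3
  Position 4 ('f'): window [3,4] length 2
  Position 5 ('h'): window [3,5] length 3
  Position 6 ('d'): repeat (last at 3), move window start to 4
  Position 6 ('d'): window [4,6] length 3
  Position 7 ('c'): window [4,7] length 4
  Position 8 ('c'): repeat (last at 7), move window start to 8
  Position 8 ('c'): window [8,8] length 1
  Position 9 ('a'): window [8,9] length 2
  Position 10 ('e'): window [8,10] length 3
Longest substring with no repeats: "acfd" with length 4

4
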